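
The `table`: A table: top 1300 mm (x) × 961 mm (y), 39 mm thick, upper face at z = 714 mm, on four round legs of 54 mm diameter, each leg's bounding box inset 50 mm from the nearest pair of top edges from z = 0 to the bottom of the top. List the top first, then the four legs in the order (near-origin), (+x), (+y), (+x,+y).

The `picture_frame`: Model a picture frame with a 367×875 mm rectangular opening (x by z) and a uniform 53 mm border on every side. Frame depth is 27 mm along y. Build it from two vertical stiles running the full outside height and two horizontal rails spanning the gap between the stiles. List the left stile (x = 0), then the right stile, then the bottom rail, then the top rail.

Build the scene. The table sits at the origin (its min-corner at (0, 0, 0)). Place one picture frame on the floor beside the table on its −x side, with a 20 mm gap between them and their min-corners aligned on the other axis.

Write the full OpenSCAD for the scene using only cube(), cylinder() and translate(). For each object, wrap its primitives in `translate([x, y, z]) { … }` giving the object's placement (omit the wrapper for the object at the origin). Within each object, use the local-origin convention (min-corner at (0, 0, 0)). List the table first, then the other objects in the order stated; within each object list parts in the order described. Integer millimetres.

translate([0, 0, 675]) cube([1300, 961, 39]);
translate([77, 77, 0]) cylinder(h = 675, r = 27);
translate([1223, 77, 0]) cylinder(h = 675, r = 27);
translate([77, 884, 0]) cylinder(h = 675, r = 27);
translate([1223, 884, 0]) cylinder(h = 675, r = 27);
translate([-493, 0, 0]) {
  cube([53, 27, 981]);
  translate([420, 0, 0]) cube([53, 27, 981]);
  translate([53, 0, 0]) cube([367, 27, 53]);
  translate([53, 0, 928]) cube([367, 27, 53]);
}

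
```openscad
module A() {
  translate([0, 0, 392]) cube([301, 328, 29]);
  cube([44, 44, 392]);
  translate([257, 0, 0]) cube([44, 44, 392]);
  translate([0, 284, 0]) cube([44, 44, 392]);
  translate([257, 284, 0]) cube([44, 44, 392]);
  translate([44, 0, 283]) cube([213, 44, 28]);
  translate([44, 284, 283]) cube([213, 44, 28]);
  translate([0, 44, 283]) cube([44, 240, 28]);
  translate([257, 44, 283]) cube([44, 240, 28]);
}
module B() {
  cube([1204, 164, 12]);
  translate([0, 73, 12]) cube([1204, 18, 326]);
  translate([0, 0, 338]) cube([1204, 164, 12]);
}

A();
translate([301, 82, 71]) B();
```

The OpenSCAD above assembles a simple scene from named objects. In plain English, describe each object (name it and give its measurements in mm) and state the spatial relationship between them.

A is a four-legged stool. The seat is a 301×328×29 mm slab whose top surface is at z = 421 mm; four square legs, each 44×44 mm in cross-section, run from the floor (z = 0) to the underside of the seat, each flush with a corner of the seat. Four stretchers, 44 mm wide and 28 mm tall, connect adjacent legs with their undersides at z = 283 mm, each running between the inner faces of the legs it joins and aligned with the legs' outer faces on the other axis.

B is an I-beam lying along x, 1204 mm long. Overall section height 350 mm. Two flanges 164 mm wide (y) and 12 mm thick, one on the floor and one at the top; a web 18 mm thick runs between them, centred on the flange width.

The I-beam is beside the stool with their tops flush at z = 421.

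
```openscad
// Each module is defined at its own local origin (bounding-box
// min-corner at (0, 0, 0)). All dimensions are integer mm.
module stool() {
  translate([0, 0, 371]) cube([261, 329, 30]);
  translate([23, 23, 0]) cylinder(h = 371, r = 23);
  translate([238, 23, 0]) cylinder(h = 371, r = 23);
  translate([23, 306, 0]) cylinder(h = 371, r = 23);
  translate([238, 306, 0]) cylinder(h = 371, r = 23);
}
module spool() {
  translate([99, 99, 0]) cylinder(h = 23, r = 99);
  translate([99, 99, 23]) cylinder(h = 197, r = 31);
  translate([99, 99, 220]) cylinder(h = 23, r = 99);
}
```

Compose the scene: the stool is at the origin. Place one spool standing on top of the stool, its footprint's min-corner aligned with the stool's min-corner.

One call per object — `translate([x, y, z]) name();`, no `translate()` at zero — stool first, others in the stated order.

stool();
translate([0, 0, 401]) spool();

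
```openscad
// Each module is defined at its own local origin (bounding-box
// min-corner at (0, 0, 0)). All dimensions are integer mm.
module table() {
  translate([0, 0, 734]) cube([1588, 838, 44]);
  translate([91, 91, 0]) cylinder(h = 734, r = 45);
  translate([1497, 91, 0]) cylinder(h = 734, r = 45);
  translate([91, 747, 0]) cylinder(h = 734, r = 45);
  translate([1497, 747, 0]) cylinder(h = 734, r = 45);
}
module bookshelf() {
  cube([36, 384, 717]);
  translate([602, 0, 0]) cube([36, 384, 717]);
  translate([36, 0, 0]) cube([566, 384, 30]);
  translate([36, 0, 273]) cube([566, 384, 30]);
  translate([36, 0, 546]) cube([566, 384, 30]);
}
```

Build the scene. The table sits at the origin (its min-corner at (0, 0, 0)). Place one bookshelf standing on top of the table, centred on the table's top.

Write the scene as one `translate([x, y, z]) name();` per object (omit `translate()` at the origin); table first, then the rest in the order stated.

table();
translate([475, 227, 778]) bookshelf();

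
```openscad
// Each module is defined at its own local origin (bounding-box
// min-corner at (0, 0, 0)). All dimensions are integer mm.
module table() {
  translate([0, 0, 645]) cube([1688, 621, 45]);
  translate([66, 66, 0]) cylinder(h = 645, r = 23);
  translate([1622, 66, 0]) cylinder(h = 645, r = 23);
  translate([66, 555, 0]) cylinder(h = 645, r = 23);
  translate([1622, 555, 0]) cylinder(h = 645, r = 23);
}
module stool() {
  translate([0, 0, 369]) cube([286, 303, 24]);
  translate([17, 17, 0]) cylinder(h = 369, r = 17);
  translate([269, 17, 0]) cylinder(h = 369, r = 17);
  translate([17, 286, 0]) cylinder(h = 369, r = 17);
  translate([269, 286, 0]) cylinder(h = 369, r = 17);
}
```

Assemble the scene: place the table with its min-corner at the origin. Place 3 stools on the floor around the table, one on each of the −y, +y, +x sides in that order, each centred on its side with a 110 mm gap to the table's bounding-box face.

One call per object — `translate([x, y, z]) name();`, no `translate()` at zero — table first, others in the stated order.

table();
translate([701, -413, 0]) stool();
translate([701, 731, 0]) stool();
translate([1798, 159, 0]) stool();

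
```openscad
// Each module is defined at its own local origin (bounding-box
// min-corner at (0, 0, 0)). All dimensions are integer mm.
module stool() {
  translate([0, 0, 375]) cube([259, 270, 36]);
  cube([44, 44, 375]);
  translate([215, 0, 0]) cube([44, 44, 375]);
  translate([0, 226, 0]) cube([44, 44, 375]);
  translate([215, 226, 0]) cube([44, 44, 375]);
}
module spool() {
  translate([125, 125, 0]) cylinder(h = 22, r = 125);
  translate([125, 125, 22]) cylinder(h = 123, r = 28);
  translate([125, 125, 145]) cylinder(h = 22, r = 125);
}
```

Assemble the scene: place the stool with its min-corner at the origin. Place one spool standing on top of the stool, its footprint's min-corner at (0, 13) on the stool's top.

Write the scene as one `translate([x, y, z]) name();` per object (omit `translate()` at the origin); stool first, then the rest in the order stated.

stool();
translate([0, 13, 411]) spool();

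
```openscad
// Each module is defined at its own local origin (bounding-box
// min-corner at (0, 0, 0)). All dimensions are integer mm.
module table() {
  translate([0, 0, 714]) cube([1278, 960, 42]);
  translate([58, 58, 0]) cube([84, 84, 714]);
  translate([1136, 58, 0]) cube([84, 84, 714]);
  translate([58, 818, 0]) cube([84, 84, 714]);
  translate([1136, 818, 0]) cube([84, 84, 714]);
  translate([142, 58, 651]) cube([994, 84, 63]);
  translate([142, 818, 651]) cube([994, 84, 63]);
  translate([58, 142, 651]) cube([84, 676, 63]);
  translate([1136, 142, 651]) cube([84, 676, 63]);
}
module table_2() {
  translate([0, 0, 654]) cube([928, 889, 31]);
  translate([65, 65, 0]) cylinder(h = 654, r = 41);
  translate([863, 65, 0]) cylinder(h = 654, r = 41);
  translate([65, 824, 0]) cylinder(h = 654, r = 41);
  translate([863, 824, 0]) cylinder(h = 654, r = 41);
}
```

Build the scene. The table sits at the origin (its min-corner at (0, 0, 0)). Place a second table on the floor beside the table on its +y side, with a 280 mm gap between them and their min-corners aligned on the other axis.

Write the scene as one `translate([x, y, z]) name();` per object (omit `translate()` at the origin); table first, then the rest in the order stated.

table();
translate([0, 1240, 0]) table_2();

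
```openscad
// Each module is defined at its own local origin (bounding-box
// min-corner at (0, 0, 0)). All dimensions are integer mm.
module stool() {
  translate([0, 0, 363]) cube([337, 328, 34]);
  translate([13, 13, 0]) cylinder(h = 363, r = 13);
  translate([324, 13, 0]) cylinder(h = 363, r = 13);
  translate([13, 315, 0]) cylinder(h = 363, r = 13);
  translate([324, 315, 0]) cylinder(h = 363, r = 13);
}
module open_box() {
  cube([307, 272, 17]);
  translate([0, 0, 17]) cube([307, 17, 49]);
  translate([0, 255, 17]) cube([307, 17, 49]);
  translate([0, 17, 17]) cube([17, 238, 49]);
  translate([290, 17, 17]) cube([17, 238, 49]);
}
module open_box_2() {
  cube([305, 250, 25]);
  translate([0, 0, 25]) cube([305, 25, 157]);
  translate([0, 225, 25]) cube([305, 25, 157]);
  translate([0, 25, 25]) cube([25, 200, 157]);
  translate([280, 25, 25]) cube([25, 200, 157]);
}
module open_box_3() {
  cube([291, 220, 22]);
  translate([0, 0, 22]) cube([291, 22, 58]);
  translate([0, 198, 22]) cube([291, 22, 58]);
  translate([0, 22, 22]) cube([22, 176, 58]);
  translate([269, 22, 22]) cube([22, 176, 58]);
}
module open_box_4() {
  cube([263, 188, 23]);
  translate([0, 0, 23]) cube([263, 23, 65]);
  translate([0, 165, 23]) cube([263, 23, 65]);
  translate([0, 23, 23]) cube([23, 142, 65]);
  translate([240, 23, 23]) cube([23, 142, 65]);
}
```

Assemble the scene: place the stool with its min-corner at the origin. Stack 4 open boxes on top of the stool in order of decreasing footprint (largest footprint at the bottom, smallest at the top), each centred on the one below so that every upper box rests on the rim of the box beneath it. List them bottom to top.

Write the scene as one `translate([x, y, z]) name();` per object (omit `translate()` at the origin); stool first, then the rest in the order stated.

stool();
translate([15, 28, 397]) open_box();
translate([16, 39, 463]) open_box_2();
translate([23, 54, 645]) open_box_3();
translate([37, 70, 725]) open_box_4();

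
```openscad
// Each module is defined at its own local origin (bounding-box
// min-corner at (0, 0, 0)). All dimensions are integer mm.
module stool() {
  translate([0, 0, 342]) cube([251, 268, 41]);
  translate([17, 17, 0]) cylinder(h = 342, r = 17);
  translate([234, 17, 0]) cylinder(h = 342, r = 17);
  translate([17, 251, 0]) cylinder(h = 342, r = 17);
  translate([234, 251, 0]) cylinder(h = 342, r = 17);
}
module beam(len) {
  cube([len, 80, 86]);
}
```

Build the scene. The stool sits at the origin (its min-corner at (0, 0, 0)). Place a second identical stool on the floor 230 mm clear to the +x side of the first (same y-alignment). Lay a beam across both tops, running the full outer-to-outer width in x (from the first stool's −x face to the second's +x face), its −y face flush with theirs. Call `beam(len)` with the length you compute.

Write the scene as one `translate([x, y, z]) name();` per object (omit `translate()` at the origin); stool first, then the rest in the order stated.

stool();
translate([481, 0, 0]) stool();
translate([0, 0, 383]) beam(732);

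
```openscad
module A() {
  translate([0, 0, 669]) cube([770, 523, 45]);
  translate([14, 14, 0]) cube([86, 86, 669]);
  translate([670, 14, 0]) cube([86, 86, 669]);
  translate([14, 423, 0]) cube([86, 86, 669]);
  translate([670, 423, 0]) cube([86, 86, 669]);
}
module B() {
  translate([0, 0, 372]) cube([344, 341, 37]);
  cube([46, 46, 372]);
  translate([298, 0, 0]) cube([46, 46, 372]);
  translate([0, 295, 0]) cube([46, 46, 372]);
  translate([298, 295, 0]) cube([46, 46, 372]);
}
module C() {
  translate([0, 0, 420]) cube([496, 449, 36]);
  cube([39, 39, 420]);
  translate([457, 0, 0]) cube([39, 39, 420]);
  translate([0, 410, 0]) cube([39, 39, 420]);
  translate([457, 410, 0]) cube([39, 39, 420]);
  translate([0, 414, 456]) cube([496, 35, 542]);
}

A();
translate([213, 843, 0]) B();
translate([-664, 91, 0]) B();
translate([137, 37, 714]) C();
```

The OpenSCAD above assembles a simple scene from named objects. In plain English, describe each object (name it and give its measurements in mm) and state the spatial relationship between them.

A is a rectangular dining table. The top is 770×523×45 mm with its upper surface at z = 714 mm. It stands on four 86×86 mm square legs, each inset 14 mm from the nearest pair of top edges, running from the floor to the underside of the top.

B is a four-legged stool. The seat is a 344×341×37 mm slab whose top surface is at z = 409 mm; four square legs, each 46×46 mm in cross-section, run from the floor (z = 0) to the underside of the seat, each flush with a corner of the seat.

C is a chair: 496×449 mm seat, 36 mm thick, top at z = 456 mm, on four 39 mm square corner legs flush with the seat edges. A 35 mm thick backrest slab spans the full seat width, extending 542 mm above the seat top, its back face flush with the seat's +y edge.

Two stools sit around the table at the +y, −x sides. The chair is on top of the table, centred.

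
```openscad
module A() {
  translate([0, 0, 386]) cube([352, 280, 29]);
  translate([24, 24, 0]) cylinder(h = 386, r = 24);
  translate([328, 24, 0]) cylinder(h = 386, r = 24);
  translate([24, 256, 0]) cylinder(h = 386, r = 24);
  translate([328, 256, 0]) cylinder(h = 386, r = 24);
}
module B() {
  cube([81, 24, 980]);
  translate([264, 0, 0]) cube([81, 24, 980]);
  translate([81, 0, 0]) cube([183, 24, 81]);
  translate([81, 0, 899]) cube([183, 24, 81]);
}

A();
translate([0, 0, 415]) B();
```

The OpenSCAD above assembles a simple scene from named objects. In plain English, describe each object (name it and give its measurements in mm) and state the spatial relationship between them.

A is a simple wooden stool: a rectangular seat 352 mm (x) by 280 mm (y), 29 mm thick, top face at z = 415 mm, on four round legs, each 48 mm in diameter. The legs rest on z = 0, each leg's axis is inset half a diameter from the nearest pair of seat edges (so the leg's bounding box is flush with the corner).

B is a rectangular picture frame lying in the x–z plane (depth along y). The opening is 183 mm wide (x) by 818 mm tall (z), surrounded by a border 81 mm wide on all four sides. The frame is 24 mm deep and is made of two full-height vertical stiles with two horizontal rails fitted between them.

The picture frame is on top of the stool.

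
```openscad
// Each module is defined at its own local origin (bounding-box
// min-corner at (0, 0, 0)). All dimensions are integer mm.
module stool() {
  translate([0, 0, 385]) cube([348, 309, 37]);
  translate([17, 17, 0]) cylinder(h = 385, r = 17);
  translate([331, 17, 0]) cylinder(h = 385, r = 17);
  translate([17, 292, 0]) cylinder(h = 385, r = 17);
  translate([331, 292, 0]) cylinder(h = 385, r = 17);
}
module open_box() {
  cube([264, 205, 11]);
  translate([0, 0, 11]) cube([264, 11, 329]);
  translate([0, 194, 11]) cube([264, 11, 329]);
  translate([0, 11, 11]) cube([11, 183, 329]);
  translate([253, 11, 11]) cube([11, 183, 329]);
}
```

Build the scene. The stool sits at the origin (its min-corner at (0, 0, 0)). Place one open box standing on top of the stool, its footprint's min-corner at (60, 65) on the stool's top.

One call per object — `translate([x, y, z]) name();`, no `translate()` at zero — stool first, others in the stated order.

stool();
translate([60, 65, 422]) open_box();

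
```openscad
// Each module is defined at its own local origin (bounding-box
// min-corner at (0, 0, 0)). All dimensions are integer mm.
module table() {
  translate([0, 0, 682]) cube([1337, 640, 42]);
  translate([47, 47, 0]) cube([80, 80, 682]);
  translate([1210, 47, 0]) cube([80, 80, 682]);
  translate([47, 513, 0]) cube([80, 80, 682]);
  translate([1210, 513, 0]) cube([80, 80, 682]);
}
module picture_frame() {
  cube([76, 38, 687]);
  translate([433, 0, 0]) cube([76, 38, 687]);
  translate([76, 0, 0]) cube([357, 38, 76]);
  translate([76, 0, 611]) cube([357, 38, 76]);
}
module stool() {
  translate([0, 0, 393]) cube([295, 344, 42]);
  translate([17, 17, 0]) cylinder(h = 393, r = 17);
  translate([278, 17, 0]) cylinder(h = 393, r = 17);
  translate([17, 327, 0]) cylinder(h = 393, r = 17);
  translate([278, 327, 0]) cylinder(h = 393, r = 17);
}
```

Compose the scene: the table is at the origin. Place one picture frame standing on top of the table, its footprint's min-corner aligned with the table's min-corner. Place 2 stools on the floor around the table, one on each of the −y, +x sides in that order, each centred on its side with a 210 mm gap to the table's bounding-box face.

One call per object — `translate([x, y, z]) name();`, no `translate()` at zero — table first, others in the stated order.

table();
translate([0, 0, 724]) picture_frame();
translate([521, -554, 0]) stool();
translate([1547, 148, 0]) stool();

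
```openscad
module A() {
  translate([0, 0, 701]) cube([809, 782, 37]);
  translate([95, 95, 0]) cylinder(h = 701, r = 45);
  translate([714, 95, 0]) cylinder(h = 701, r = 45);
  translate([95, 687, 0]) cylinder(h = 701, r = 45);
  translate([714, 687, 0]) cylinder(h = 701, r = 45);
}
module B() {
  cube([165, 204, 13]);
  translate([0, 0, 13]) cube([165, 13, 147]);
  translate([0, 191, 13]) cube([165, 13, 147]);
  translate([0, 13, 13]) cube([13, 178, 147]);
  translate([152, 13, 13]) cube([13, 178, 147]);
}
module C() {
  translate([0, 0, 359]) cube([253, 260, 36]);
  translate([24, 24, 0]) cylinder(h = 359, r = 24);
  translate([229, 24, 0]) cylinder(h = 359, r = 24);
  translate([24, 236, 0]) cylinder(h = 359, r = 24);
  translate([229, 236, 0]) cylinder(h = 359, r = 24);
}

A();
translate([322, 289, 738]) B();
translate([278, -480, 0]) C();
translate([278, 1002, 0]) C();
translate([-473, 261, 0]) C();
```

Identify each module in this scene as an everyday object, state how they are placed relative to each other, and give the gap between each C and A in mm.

Each stool's nearest face is 220 mm from the table's bounding box.

A is a table. B is an open box. C is a stool. The open box is on top of the table, centred. Three stools sit around the table at the −y, +y, −x sides. The gap between each stool and the table is 220 mm.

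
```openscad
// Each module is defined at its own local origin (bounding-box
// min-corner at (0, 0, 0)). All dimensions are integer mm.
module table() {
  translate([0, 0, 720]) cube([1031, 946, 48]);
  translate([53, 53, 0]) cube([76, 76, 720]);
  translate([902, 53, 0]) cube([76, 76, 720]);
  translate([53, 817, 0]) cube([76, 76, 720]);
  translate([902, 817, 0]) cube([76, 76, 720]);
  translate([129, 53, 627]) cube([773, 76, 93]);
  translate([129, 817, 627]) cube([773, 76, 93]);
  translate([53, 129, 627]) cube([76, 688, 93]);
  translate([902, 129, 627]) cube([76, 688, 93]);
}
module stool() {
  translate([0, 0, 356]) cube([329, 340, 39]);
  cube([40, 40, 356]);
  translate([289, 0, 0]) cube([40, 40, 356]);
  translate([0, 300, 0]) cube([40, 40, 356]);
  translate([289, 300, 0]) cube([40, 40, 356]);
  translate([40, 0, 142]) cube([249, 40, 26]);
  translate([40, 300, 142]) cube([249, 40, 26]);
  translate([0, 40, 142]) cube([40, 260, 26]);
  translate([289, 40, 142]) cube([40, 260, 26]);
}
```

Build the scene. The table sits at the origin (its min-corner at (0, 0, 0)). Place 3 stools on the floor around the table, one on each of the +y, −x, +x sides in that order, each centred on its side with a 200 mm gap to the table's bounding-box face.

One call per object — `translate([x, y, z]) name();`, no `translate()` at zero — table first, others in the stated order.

table();
translate([351, 1146, 0]) stool();
translate([-529, 303, 0]) stool();
translate([1231, 303, 0]) stool();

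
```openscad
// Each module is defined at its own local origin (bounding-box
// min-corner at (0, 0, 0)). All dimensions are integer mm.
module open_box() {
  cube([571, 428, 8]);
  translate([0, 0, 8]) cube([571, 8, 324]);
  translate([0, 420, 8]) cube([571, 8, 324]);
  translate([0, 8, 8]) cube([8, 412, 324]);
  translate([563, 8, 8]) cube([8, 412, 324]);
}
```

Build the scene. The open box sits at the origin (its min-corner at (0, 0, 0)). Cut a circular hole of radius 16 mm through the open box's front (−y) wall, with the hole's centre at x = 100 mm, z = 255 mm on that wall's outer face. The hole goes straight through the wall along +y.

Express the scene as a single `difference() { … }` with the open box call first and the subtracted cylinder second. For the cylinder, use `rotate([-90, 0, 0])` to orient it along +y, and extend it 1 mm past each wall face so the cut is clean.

difference() {
  open_box();
  translate([100, -1, 255]) rotate([-90, 0, 0]) cylinder(h = 10, r = 16);
}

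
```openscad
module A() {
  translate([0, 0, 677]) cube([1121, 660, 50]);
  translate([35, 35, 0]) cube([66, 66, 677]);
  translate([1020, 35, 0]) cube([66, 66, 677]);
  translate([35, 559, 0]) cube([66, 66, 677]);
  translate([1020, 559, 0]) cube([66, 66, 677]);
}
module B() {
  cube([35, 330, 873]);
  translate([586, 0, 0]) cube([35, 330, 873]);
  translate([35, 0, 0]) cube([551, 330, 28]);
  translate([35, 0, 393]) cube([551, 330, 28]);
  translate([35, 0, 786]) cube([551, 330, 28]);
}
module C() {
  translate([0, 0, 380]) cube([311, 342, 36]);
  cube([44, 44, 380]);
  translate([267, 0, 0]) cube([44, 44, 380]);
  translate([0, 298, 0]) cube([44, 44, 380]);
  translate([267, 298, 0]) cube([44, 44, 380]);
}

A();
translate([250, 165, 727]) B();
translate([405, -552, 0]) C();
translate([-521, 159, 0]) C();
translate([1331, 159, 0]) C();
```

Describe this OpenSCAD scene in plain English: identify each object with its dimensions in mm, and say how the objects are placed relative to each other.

A is a table with a 1121×660 mm rectangular top, 50 mm thick, top surface at z = 727 mm, supported by four 66×66 mm square legs, each inset 35 mm from the nearest pair of top edges, running from the floor.

B is an open bookshelf. Two side panels, each 35 mm thick, 330 mm deep and 873 mm tall, stand 621 mm apart (outside-to-outside). Between them sit 3 shelves, each 28 mm thick and 330 mm deep, spanning the full gap between the sides. The bottom shelf rests on the floor (its underside at z = 0) and the clear gap between one shelf's top and the next shelf's underside is 365 mm.

C is a simple wooden stool: a rectangular seat 311 mm (x) by 342 mm (y), 36 mm thick, top face at z = 416 mm, on four square legs, each 44×44 mm in cross-section. The legs rest on z = 0, each flush with a corner of the seat.

The bookshelf is on top of the table, centred. Three stools sit around the table at the −y, −x, +x sides.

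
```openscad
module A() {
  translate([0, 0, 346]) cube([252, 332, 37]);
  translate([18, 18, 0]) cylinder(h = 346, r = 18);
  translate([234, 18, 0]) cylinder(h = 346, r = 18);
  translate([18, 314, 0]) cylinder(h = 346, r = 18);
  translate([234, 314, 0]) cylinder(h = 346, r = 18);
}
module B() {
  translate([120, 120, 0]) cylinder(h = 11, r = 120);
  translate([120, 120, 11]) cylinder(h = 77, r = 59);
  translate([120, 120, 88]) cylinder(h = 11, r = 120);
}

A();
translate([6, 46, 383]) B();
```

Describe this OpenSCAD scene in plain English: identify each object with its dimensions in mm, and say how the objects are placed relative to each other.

A is a four-legged stool. The seat is 252×332 mm, 37 mm thick, top at z = 383 mm. It stands on four round legs, each 36 mm in diameter, from z = 0 to the seat underside, each leg's axis is inset half a diameter from the nearest pair of seat edges (so the leg's bounding box is flush with the corner).

B is a spool: two coaxial disc flanges of radius 120 mm and thickness 11 mm, joined by a core cylinder of radius 59 mm and height 77 mm. The lower flange rests on z = 0 and the three cylinders share a vertical axis.

The spool is on top of the stool, centred.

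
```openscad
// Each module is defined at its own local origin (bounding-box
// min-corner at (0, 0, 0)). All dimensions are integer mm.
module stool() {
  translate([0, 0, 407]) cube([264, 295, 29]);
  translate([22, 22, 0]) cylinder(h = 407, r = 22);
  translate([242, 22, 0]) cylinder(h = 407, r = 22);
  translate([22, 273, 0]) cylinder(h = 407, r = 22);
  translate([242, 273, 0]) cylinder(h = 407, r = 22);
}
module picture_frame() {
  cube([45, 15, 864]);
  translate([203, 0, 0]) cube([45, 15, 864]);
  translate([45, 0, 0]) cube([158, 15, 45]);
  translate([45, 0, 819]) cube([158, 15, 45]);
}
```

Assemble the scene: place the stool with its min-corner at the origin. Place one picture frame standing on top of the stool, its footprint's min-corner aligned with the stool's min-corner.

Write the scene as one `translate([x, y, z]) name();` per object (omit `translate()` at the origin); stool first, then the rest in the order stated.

stool();
translate([0, 0, 436]) picture_frame();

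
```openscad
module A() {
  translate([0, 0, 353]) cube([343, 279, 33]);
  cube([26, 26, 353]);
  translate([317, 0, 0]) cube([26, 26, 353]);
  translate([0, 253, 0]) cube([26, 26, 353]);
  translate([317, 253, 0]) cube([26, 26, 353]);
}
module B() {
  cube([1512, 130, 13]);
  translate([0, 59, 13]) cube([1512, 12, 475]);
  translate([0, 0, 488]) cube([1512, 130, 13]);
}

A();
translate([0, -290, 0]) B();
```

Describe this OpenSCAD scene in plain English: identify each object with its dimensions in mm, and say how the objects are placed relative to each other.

A is a simple wooden stool: a rectangular seat 343 mm (x) by 279 mm (y), 33 mm thick, top face at z = 386 mm, on four square legs, each 26×26 mm in cross-section. The legs rest on z = 0, each flush with a corner of the seat.

B is an I-beam lying along x, 1512 mm long. Overall section height 501 mm. Two flanges 130 mm wide (y) and 13 mm thick, one on the floor and one at the top; a web 12 mm thick runs between them, centred on the flange width.

The I-beam is on the floor beside the stool on its −y side.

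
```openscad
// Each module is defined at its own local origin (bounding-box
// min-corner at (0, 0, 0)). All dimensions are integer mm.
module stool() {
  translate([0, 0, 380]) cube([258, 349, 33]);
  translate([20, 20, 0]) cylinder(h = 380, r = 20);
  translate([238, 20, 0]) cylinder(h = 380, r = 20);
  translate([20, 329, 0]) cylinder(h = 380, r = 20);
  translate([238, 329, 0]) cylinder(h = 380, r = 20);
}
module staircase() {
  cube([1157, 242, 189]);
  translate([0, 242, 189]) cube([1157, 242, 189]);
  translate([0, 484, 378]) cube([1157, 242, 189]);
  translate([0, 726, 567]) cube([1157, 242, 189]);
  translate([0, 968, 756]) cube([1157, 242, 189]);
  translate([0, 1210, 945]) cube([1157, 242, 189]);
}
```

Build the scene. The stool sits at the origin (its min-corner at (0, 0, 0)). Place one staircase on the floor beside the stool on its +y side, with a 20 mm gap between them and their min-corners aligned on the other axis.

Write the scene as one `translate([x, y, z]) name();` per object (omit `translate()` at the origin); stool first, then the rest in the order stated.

stool();
translate([0, 369, 0]) staircase();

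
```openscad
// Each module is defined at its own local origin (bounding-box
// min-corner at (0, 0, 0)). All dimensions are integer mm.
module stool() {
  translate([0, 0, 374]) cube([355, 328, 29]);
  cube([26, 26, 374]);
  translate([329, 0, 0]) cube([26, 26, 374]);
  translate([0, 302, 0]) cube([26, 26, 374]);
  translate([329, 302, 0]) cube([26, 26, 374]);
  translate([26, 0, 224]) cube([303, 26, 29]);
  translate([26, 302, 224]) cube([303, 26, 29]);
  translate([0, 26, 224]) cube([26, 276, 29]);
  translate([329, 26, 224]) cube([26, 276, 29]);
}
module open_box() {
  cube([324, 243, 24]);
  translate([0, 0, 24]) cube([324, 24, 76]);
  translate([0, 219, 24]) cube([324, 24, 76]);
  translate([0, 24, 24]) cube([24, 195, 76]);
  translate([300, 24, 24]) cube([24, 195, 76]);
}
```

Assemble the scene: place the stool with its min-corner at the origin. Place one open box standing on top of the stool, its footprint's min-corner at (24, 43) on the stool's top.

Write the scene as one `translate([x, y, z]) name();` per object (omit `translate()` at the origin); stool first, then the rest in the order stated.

stool();
translate([24, 43, 403]) open_box();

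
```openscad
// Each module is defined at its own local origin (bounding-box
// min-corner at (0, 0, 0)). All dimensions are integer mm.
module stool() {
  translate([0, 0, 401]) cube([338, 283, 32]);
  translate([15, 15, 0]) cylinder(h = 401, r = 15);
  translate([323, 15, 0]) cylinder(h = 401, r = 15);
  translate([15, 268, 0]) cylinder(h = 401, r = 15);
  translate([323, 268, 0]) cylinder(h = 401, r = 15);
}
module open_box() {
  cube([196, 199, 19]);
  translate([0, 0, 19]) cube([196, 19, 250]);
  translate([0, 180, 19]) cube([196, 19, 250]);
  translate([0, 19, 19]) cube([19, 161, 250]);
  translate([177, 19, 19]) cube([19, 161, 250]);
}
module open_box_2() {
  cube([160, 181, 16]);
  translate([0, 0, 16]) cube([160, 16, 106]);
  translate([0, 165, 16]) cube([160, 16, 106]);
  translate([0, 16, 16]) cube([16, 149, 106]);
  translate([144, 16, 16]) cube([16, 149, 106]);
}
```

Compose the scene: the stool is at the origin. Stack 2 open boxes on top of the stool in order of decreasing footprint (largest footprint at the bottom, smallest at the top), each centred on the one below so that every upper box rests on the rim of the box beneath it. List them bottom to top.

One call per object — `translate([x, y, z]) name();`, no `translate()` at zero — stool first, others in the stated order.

stool();
translate([71, 42, 433]) open_box();
translate([89, 51, 702]) open_box_2();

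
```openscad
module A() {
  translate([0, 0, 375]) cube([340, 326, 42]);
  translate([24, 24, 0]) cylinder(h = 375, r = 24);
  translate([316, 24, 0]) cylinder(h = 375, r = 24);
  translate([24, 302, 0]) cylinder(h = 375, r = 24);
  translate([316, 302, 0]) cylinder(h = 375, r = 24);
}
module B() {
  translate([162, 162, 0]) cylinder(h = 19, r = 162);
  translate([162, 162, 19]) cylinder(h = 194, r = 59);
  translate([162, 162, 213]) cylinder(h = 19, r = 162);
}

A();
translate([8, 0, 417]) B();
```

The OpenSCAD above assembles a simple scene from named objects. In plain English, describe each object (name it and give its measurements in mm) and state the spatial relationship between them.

A is a simple wooden stool: a rectangular seat 340 mm (x) by 326 mm (y), 42 mm thick, top face at z = 417 mm, on four round legs, each 48 mm in diameter. The legs rest on z = 0, each leg's axis is inset half a diameter from the nearest pair of seat edges (so the leg's bounding box is flush with the corner).

B is a spool: two coaxial disc flanges of radius 162 mm and thickness 19 mm, joined by a core cylinder of radius 59 mm and height 194 mm. The lower flange rests on z = 0 and the three cylinders share a vertical axis.

The spool is on top of the stool.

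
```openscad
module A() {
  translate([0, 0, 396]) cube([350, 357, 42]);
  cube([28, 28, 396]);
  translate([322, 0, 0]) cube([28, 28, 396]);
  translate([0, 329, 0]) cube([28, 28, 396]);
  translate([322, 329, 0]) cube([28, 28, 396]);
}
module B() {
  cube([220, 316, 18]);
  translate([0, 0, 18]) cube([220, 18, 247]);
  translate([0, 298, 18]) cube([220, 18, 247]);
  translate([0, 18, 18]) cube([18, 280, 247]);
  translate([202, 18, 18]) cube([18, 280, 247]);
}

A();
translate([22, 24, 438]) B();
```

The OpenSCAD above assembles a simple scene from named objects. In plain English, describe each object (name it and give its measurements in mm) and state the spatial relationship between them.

A is a simple wooden stool: a rectangular seat 350 mm (x) by 357 mm (y), 42 mm thick, top face at z = 438 mm, on four square legs, each 28×28 mm in cross-section. The legs rest on z = 0, each flush with a corner of the seat.

B is an open storage box with external size 220×316×265 mm and wall thickness 18 mm (the base is also 18 mm thick). The base covers the whole footprint; the four walls stand on the base, with the y-facing walls full-width and the x-facing walls fitting between their inner faces.

The open box is on top of the stool.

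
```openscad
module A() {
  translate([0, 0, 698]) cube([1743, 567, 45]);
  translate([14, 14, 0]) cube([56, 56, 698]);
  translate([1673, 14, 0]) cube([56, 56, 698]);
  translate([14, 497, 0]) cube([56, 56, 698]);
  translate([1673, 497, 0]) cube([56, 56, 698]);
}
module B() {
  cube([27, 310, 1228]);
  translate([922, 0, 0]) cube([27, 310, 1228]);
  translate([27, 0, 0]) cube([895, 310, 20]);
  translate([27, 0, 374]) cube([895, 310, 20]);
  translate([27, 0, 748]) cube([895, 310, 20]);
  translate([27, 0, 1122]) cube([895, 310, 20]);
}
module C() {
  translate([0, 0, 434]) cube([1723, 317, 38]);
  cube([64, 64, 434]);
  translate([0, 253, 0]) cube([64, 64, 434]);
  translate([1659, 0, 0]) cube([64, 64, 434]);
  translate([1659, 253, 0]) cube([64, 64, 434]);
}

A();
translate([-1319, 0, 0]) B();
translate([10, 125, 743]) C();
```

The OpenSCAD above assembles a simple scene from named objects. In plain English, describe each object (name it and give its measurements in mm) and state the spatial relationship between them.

A is a table: top 1743 mm (x) × 567 mm (y), 45 mm thick, upper face at z = 743 mm, on four 56×56 mm square legs, each inset 14 mm from the nearest pair of top edges, running from z = 0 to the bottom of the top.

B is a bookshelf 949 mm wide overall, 310 mm deep and 1228 mm tall. The two sides are 27 mm thick vertical panels. 4 horizontal shelves of 20 mm thickness span between the inner faces of the sides; the lowest shelf sits on the floor and shelves are stacked with a clear vertical gap of 354 mm between each pair.

C is a bench: a 1723×317 mm seat slab, 38 mm thick, top at z = 472 mm, on four 64×64 mm square legs flush with the seat corners and standing on z = 0.

The bookshelf is on the floor beside the table on its −x side. The bench is on top of the table, centred.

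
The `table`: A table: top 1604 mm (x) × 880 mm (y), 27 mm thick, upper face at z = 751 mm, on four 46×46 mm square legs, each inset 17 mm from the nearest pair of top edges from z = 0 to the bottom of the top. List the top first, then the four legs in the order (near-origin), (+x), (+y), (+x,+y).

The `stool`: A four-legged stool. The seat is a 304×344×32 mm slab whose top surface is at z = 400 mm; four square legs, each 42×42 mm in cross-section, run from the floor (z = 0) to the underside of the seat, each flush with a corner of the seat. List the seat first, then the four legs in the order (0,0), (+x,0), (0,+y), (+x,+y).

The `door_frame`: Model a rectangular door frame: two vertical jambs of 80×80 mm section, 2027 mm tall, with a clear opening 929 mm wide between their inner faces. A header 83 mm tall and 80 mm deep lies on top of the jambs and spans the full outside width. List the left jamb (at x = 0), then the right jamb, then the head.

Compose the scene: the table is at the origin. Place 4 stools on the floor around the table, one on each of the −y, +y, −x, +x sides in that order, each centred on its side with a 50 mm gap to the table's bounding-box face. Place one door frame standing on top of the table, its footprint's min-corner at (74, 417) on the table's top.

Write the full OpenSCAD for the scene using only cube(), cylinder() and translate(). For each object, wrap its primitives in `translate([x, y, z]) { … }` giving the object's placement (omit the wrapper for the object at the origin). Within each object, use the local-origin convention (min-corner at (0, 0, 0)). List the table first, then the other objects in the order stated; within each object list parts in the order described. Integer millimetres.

translate([0, 0, 724]) cube([1604, 880, 27]);
translate([17, 17, 0]) cube([46, 46, 724]);
translate([1541, 17, 0]) cube([46, 46, 724]);
translate([17, 817, 0]) cube([46, 46, 724]);
translate([1541, 817, 0]) cube([46, 46, 724]);
translate([650, -394, 0]) {
  translate([0, 0, 368]) cube([304, 344, 32]);
  cube([42, 42, 368]);
  translate([262, 0, 0]) cube([42, 42, 368]);
  translate([0, 302, 0]) cube([42, 42, 368]);
  translate([262, 302, 0]) cube([42, 42, 368]);
}
translate([650, 930, 0]) {
  translate([0, 0, 368]) cube([304, 344, 32]);
  cube([42, 42, 368]);
  translate([262, 0, 0]) cube([42, 42, 368]);
  translate([0, 302, 0]) cube([42, 42, 368]);
  translate([262, 302, 0]) cube([42, 42, 368]);
}
translate([-354, 268, 0]) {
  translate([0, 0, 368]) cube([304, 344, 32]);
  cube([42, 42, 368]);
  translate([262, 0, 0]) cube([42, 42, 368]);
  translate([0, 302, 0]) cube([42, 42, 368]);
  translate([262, 302, 0]) cube([42, 42, 368]);
}
translate([1654, 268, 0]) {
  translate([0, 0, 368]) cube([304, 344, 32]);
  cube([42, 42, 368]);
  translate([262, 0, 0]) cube([42, 42, 368]);
  translate([0, 302, 0]) cube([42, 42, 368]);
  translate([262, 302, 0]) cube([42, 42, 368]);
}
translate([74, 417, 751]) {
  cube([80, 80, 2027]);
  translate([1009, 0, 0]) cube([80, 80, 2027]);
  translate([0, 0, 2027]) cube([1089, 80, 83]);
}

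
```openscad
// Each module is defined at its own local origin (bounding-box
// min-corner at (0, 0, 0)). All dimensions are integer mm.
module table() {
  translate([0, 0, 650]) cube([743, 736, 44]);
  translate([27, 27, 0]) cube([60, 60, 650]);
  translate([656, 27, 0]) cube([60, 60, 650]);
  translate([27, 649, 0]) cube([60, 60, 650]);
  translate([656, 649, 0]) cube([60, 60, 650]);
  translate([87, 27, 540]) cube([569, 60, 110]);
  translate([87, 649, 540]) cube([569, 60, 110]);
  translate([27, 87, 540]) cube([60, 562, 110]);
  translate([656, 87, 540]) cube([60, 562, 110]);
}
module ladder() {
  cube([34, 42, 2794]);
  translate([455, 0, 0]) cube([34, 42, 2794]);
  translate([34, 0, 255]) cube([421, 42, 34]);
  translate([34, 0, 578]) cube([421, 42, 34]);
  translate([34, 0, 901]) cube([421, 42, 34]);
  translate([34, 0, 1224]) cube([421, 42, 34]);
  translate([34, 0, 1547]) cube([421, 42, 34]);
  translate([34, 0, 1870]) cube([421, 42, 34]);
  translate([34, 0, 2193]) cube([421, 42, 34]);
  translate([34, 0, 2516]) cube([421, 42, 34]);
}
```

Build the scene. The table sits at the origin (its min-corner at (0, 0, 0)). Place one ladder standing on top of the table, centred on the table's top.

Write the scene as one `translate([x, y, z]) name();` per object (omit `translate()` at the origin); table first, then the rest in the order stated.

table();
translate([127, 347, 694]) ladder();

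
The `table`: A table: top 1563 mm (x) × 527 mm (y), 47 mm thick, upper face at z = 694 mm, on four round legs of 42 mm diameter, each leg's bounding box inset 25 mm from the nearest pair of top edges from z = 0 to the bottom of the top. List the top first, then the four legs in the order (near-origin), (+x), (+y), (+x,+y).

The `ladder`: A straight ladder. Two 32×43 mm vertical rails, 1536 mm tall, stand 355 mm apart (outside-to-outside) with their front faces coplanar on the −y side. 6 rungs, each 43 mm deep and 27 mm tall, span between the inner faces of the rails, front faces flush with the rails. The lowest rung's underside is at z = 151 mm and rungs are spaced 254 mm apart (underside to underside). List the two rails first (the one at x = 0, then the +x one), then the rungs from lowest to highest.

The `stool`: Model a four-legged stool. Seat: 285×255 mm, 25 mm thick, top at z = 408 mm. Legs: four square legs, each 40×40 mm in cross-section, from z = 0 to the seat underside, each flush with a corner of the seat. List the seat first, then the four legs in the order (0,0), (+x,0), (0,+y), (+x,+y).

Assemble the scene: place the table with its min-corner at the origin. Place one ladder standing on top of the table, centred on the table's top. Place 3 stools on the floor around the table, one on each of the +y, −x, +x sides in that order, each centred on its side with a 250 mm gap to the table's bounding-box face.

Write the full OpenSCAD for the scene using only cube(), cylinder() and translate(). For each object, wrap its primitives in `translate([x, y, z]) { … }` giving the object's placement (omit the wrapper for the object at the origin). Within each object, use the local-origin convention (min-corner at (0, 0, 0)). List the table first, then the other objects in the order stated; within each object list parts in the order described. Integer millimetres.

translate([0, 0, 647]) cube([1563, 527, 47]);
translate([46, 46, 0]) cylinder(h = 647, r = 21);
translate([1517, 46, 0]) cylinder(h = 647, r = 21);
translate([46, 481, 0]) cylinder(h = 647, r = 21);
translate([1517, 481, 0]) cylinder(h = 647, r = 21);
translate([604, 242, 694]) {
  cube([32, 43, 1536]);
  translate([323, 0, 0]) cube([32, 43, 1536]);
  translate([32, 0, 151]) cube([291, 43, 27]);
  translate([32, 0, 405]) cube([291, 43, 27]);
  translate([32, 0, 659]) cube([291, 43, 27]);
  translate([32, 0, 913]) cube([291, 43, 27]);
  translate([32, 0, 1167]) cube([291, 43, 27]);
  translate([32, 0, 1421]) cube([291, 43, 27]);
}
translate([639, 777, 0]) {
  translate([0, 0, 383]) cube([285, 255, 25]);
  cube([40, 40, 383]);
  translate([245, 0, 0]) cube([40, 40, 383]);
  translate([0, 215, 0]) cube([40, 40, 383]);
  translate([245, 215, 0]) cube([40, 40, 383]);
}
translate([-535, 136, 0]) {
  translate([0, 0, 383]) cube([285, 255, 25]);
  cube([40, 40, 383]);
  translate([245, 0, 0]) cube([40, 40, 383]);
  translate([0, 215, 0]) cube([40, 40, 383]);
  translate([245, 215, 0]) cube([40, 40, 383]);
}
translate([1813, 136, 0]) {
  translate([0, 0, 383]) cube([285, 255, 25]);
  cube([40, 40, 383]);
  translate([245, 0, 0]) cube([40, 40, 383]);
  translate([0, 215, 0]) cube([40, 40, 383]);
  translate([245, 215, 0]) cube([40, 40, 383]);
}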